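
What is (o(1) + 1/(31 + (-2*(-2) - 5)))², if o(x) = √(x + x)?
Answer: 1801/900 + √2/15 ≈ 2.0954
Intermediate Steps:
o(x) = √2*√x (o(x) = √(2*x) = √2*√x)
(o(1) + 1/(31 + (-2*(-2) - 5)))² = (√2*√1 + 1/(31 + (-2*(-2) - 5)))² = (√2*1 + 1/(31 + (4 - 5)))² = (√2 + 1/(31 - 1))² = (√2 + 1/30)² = (1/30 + √2)²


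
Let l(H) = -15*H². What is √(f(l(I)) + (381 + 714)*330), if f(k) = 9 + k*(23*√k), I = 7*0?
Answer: 3*√40151 ≈ 601.13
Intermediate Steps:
I = 0
f(k) = 9 + 23*k^(3/2)
√(f(l(I)) + (381 + 714)*330) = √((9 + 23*(-15*0²)^(3/2)) + (381 + 714)*330) = √((9 + 23*(-15*0)^(3/2)) + 1095*330) = √((9 + 23*0^(3/2)) + 361350) = √((9 + 23*0) + 361350) = √((9 + 0) + 361350) = √(9 + 361350) = √361359 = 3*√40151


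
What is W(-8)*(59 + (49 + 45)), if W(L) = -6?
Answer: -918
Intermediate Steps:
W(-8)*(59 + (49 + 45)) = -6*(59 + (49 + 45)) = -6*(59 + 94) = -6*153 = -918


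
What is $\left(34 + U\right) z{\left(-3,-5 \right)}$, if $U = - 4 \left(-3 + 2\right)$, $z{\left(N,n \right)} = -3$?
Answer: $-114$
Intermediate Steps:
$U = 4$ ($U = \left(-4\right) \left(-1\right) = 4$)
$\left(34 + U\right) z{\left(-3,-5 \right)} = \left(34 + 4\right) \left(-3\right) = 38 \left(-3\right) = -114$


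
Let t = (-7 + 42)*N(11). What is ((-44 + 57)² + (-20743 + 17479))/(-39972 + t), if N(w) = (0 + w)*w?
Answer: 3095/35737 ≈ 0.086605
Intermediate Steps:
N(w) = w² (N(w) = w*w = w²)
t = 4235 (t = (-7 + 42)*11² = 35*121 = 4235)
((-44 + 57)² + (-20743 + 17479))/(-39972 + t) = ((-44 + 57)² + (-20743 + 17479))/(-39972 + 4235) = (13² - 3264)/(-35737) = (169 - 3264)*(-1/35737) = -3095*(-1/35737) = 3095/35737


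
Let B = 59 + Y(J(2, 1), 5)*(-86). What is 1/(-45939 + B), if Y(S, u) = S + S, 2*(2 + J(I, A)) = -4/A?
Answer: -1/45192 ≈ -2.2128e-5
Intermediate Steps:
J(I, A) = -2 - 2/A (J(I, A) = -2 + (-4/A)/2 = -2 - 2/A)
Y(S, u) = 2*S
B = 747 (B = 59 + (2*(-2 - 2/1))*(-86) = 59 + (2*(-2 - 2*1))*(-86) = 59 + (2*(-2 - 2))*(-86) = 59 + (2*(-4))*(-86) = 59 - 8*(-86) = 59 + 688 = 747)
1/(-45939 + B) = 1/(-45939 + 747) = 1/(-45192) = -1/45192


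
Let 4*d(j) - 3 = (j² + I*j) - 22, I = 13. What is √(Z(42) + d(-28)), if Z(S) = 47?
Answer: √589/2 ≈ 12.135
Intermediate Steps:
d(j) = -19/4 + j²/4 + 13*j/4 (d(j) = ¾ + ((j² + 13*j) - 22)/4 = ¾ + (-22 + j² + 13*j)/4 = ¾ + (-11/2 + j²/4 + 13*j/4) = -19/4 + j²/4 + 13*j/4)
√(Z(42) + d(-28)) = √(47 + (-19/4 + (¼)*(-28)² + (13/4)*(-28))) = √(47 + (-19/4 + (¼)*784 - 91)) = √(47 + (-19/4 + 196 - 91)) = √(47 + 401/4) = √(589/4) = √589/2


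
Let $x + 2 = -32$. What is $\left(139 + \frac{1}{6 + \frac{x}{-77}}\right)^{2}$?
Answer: $\frac{4763898441}{246016} \approx 19364.0$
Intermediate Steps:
$x = -34$ ($x = -2 - 32 = -34$)
$\left(139 + \frac{1}{6 + \frac{x}{-77}}\right)^{2} = \left(139 + \frac{1}{6 - \frac{34}{-77}}\right)^{2} = \left(139 + \frac{1}{6 - - \frac{34}{77}}\right)^{2} = \left(139 + \frac{1}{6 + \frac{34}{77}}\right)^{2} = \left(139 + \frac{1}{\frac{496}{77}}\right)^{2} = \left(139 + \frac{77}{496}\right)^{2} = \left(\frac{69021}{496}\right)^{2} = \frac{4763898441}{246016}$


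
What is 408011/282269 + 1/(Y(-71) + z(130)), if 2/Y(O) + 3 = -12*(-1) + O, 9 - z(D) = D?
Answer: 1522106933/1059073288 ≈ 1.4372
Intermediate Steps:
z(D) = 9 - D
Y(O) = 2/(9 + O) (Y(O) = 2/(-3 + (-12*(-1) + O)) = 2/(-3 + (12 + O)) = 2/(9 + O))
408011/282269 + 1/(Y(-71) + z(130)) = 408011/282269 + 1/(2/(9 - 71) + (9 - 1*130)) = 408011*(1/282269) + 1/(2/(-62) + (9 - 130)) = 408011/282269 + 1/(2*(-1/62) - 121) = 408011/282269 + 1/(-1/31 - 121) = 408011/282269 + 1/(-3752/31) = 408011/282269 - 31/3752 = 1522106933/1059073288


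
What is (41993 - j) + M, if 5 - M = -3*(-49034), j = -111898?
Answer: 6794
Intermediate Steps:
M = -147097 (M = 5 - (-3)*(-49034) = 5 - 1*147102 = 5 - 147102 = -147097)
(41993 - j) + M = (41993 - 1*(-111898)) - 147097 = (41993 + 111898) - 147097 = 153891 - 147097 = 6794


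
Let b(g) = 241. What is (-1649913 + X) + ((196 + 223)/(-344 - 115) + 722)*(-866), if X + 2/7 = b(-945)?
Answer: -7306791752/3213 ≈ -2.2741e+6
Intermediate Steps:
X = 1685/7 (X = -2/7 + 241 = 1685/7 ≈ 240.71)
(-1649913 + X) + ((196 + 223)/(-344 - 115) + 722)*(-866) = (-1649913 + 1685/7) + ((196 + 223)/(-344 - 115) + 722)*(-866) = -11547706/7 + (419/(-459) + 722)*(-866) = -11547706/7 + (419*(-1/459) + 722)*(-866) = -11547706/7 + (-419/459 + 722)*(-866) = -11547706/7 + (330979/459)*(-866) = -11547706/7 - 286627814/459 = -7306791752/3213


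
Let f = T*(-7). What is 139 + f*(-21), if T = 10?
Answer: 1609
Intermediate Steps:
f = -70 (f = 10*(-7) = -70)
139 + f*(-21) = 139 - 70*(-21) = 139 + 1470 = 1609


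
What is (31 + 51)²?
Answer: 6724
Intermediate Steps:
(31 + 51)² = 82² = 6724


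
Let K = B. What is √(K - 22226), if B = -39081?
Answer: I*√61307 ≈ 247.6*I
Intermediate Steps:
K = -39081
√(K - 22226) = √(-39081 - 22226) = √(-61307) = I*√61307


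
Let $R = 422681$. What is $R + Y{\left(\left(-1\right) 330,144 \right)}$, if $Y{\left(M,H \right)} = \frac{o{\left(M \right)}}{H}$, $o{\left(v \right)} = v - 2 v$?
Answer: $\frac{10144399}{24} \approx 4.2268 \cdot 10^{5}$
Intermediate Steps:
$o{\left(v \right)} = - v$
$Y{\left(M,H \right)} = - \frac{M}{H}$ ($Y{\left(M,H \right)} = \frac{\left(-1\right) M}{H} = - \frac{M}{H}$)
$R + Y{\left(\left(-1\right) 330,144 \right)} = 422681 - \frac{\left(-1\right) 330}{144} = 422681 - \left(-330\right) \frac{1}{144} = 422681 + \frac{55}{24} = \frac{10144399}{24}$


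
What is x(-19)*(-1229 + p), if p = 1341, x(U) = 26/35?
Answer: 416/5 ≈ 83.200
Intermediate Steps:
x(U) = 26/35 (x(U) = 26*(1/35) = 26/35)
x(-19)*(-1229 + p) = 26*(-1229 + 1341)/35 = (26/35)*112 = 416/5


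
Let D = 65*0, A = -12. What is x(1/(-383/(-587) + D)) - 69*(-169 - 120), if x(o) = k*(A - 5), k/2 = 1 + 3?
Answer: 19805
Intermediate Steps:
D = 0
k = 8 (k = 2*(1 + 3) = 2*4 = 8)
x(o) = -136 (x(o) = 8*(-12 - 5) = 8*(-17) = -136)
x(1/(-383/(-587) + D)) - 69*(-169 - 120) = -136 - 69*(-169 - 120) = -136 - 69*(-289) = -136 - 1*(-19941) = -136 + 19941 = 19805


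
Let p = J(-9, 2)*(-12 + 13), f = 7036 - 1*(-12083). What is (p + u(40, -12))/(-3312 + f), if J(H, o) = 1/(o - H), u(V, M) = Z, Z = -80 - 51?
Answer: -480/57959 ≈ -0.0082817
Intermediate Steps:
Z = -131
u(V, M) = -131
f = 19119 (f = 7036 + 12083 = 19119)
p = 1/11 (p = (-12 + 13)/(2 - 1*(-9)) = 1/(2 + 9) = 1/11 ≈ 0.090909)
(p + u(40, -12))/(-3312 + f) = (1/11 - 131)/(-3312 + 19119) = -1440/11/15807 = -1440/11*1/15807 = -480/57959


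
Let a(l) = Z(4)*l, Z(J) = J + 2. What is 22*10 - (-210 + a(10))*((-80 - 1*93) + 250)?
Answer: 11770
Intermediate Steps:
Z(J) = 2 + J
a(l) = 6*l (a(l) = (2 + 4)*l = 6*l)
22*10 - (-210 + a(10))*((-80 - 1*93) + 250) = 22*10 - (-210 + 6*10)*((-80 - 1*93) + 250) = 220 - (-210 + 60)*((-80 - 93) + 250) = 220 - (-150)*(-173 + 250) = 220 - (-150)*77 = 220 - 1*(-11550) = 220 + 11550 = 11770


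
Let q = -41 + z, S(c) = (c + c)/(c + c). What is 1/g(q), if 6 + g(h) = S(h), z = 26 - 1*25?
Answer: -⅕ ≈ -0.20000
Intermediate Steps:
z = 1 (z = 26 - 25 = 1)
S(c) = 1 (S(c) = (2*c)/((2*c)) = (2*c)*(1/(2*c)) = 1)
q = -40 (q = -41 + 1 = -40)
g(h) = -5 (g(h) = -6 + 1 = -5)
1/g(q) = 1/(-5) = -⅕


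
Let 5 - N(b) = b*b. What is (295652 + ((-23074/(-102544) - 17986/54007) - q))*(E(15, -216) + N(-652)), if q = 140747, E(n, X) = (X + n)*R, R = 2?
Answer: -182513935809685883187/2769046904 ≈ -6.5912e+10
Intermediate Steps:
E(n, X) = 2*X + 2*n (E(n, X) = (X + n)*2 = 2*X + 2*n)
N(b) = 5 - b² (N(b) = 5 - b*b = 5 - b²)
(295652 + ((-23074/(-102544) - 17986/54007) - q))*(E(15, -216) + N(-652)) = (295652 + ((-23074/(-102544) - 17986/54007) - 1*140747))*((2*(-216) + 2*15) + (5 - 1*(-652)²)) = (295652 + ((-23074*(-1/102544) - 17986*1/54007) - 140747))*((-432 + 30) + (5 - 1*425104)) = (295652 + ((11537/51272 - 17986/54007) - 140747))*(-402 + (5 - 425104)) = (295652 + (-299099433/2769046904 - 140747))*(-402 - 425099) = (295652 - 389735343696721/2769046904)*(-425501) = (428938911564687/2769046904)*(-425501) = -182513935809685883187/2769046904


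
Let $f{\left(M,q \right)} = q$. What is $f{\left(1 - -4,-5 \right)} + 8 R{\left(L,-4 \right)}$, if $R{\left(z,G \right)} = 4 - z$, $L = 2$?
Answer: $11$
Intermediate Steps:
$f{\left(1 - -4,-5 \right)} + 8 R{\left(L,-4 \right)} = -5 + 8 \left(4 - 2\right) = -5 + 8 \cdot 2 = -5 + 16 = 11$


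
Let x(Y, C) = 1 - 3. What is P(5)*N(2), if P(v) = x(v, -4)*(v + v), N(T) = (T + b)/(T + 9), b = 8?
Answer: -200/11 ≈ -18.182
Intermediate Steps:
x(Y, C) = -2
N(T) = (8 + T)/(9 + T) (N(T) = (T + 8)/(T + 9) = (8 + T)/(9 + T))
P(v) = -4*v (P(v) = -2*(v + v) = -4*v)
P(5)*N(2) = (-4*5)*((8 + 2)/(9 + 2)) = -20*10/11 = -200/11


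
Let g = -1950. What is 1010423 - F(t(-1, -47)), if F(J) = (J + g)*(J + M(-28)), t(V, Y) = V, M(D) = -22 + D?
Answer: 910922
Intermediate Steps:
F(J) = (-1950 + J)*(-50 + J) (F(J) = (J - 1950)*(J + (-22 - 28)) = (-1950 + J)*(J - 50) = (-1950 + J)*(-50 + J))
1010423 - F(t(-1, -47)) = 1010423 - (97500 + (-1)² - 2000*(-1)) = 1010423 - (97500 + 1 + 2000) = 1010423 - 1*99501 = 1010423 - 99501 = 910922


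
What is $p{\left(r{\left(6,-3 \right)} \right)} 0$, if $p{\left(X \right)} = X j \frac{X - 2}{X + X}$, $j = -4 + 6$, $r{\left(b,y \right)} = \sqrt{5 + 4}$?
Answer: $0$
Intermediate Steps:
$r{\left(b,y \right)} = 3$ ($r{\left(b,y \right)} = \sqrt{9} = 3$)
$j = 2$
$p{\left(X \right)} = -2 + X$ ($p{\left(X \right)} = X 2 \frac{X - 2}{X + X} = 2 X \frac{-2 + X}{2 X} = -2 + X$)
$p{\left(r{\left(6,-3 \right)} \right)} 0 = \left(-2 + 3\right) 0 = 1 \cdot 0 = 0$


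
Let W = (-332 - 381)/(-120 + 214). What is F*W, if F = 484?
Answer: -172546/47 ≈ -3671.2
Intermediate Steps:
W = -713/94 ≈ -7.5851
F*W = 484*(-713/94) = -172546/47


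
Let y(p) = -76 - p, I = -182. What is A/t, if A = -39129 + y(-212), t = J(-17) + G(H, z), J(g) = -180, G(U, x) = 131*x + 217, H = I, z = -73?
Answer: 38993/9526 ≈ 4.0933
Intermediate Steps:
H = -182
G(U, x) = 217 + 131*x
t = -9526 (t = -180 + (217 + 131*(-73)) = -180 + (217 - 9563) = -180 - 9346 = -9526)
A = -38993 (A = -39129 + (-76 - 1*(-212)) = -39129 + (-76 + 212) = -39129 + 136 = -38993)
A/t = -38993/(-9526) = -38993*(-1/9526) = 38993/9526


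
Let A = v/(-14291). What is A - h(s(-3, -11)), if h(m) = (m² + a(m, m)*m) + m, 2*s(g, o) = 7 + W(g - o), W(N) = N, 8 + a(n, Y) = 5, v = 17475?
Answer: -2427915/57164 ≈ -42.473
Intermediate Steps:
a(n, Y) = -3 (a(n, Y) = -8 + 5 = -3)
s(g, o) = 7/2 + g/2 - o/2 (s(g, o) = (7 + (g - o))/2 = (7 + g - o)/2 = 7/2 + g/2 - o/2)
h(m) = m² - 2*m (h(m) = (m² - 3*m) + m = m² - 2*m)
A = -17475/14291 (A = 17475/(-14291) = 17475*(-1/14291) = -17475/14291 ≈ -1.2228)
A - h(s(-3, -11)) = -17475/14291 - (7/2 + (½)*(-3) - ½*(-11))*(-2 + (7/2 + (½)*(-3) - ½*(-11))) = -17475/14291 - (7/2 - 3/2 + 11/2)*(-2 + (7/2 - 3/2 + 11/2)) = -17475/14291 - 15*(-2 + 15/2)/2 = -17475/14291 - 15*11/(2*2) = -17475/14291 - 1*165/4 = -17475/14291 - 165/4 = -2427915/57164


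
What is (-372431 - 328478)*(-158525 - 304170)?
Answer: 324307089755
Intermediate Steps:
(-372431 - 328478)*(-158525 - 304170) = -700909*(-462695) = 324307089755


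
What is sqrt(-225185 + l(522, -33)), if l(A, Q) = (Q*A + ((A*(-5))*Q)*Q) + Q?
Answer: I*sqrt(3084734) ≈ 1756.3*I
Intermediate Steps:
l(A, Q) = Q + A*Q - 5*A*Q**2 (l(A, Q) = (A*Q + ((-5*A)*Q)*Q) + Q = (A*Q + (-5*A*Q)*Q) + Q = (A*Q - 5*A*Q**2) + Q = Q + A*Q - 5*A*Q**2)
sqrt(-225185 + l(522, -33)) = sqrt(-225185 - 33*(1 + 522 - 5*522*(-33))) = sqrt(-225185 - 33*(1 + 522 + 86130)) = sqrt(-225185 - 33*86653) = sqrt(-225185 - 2859549) = sqrt(-3084734) = I*sqrt(3084734)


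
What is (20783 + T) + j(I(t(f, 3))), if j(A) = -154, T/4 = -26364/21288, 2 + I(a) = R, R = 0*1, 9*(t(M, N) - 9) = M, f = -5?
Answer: 18293529/887 ≈ 20624.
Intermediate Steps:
t(M, N) = 9 + M/9
R = 0
I(a) = -2 (I(a) = -2 + 0 = -2)
T = -4394/887 (T = 4*(-26364/21288) = 4*(-26364*1/21288) = 4*(-2197/1774) = -4394/887 ≈ -4.9538)
(20783 + T) + j(I(t(f, 3))) = (20783 - 4394/887) - 154 = 18430127/887 - 154 = 18293529/887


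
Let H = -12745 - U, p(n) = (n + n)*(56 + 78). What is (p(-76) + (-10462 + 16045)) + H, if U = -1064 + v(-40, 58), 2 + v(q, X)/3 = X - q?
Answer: -26754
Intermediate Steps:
v(q, X) = -6 - 3*q + 3*X (v(q, X) = -6 + 3*(X - q) = -6 + (-3*q + 3*X) = -6 - 3*q + 3*X)
U = -776 (U = -1064 + (-6 - 3*(-40) + 3*58) = -1064 + (-6 + 120 + 174) = -1064 + 288 = -776)
p(n) = 268*n (p(n) = (2*n)*134 = 268*n)
H = -11969 (H = -12745 - 1*(-776) = -12745 + 776 = -11969)
(p(-76) + (-10462 + 16045)) + H = (268*(-76) + (-10462 + 16045)) - 11969 = (-20368 + 5583) - 11969 = -14785 - 11969 = -26754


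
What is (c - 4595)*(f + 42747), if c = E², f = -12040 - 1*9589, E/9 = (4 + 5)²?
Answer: 11125933828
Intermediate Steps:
E = 729 (E = 9*(4 + 5)² = 9*9² = 9*81 = 729)
f = -21629 (f = -12040 - 9589 = -21629)
c = 531441 (c = 729² = 531441)
(c - 4595)*(f + 42747) = (531441 - 4595)*(-21629 + 42747) = 526846*21118 = 11125933828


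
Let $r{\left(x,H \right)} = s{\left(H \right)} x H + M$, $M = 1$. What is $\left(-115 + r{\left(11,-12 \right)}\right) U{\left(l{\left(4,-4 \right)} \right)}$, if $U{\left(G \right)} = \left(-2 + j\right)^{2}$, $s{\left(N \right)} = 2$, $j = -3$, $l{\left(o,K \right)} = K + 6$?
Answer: $-9450$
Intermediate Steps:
$l{\left(o,K \right)} = 6 + K$
$r{\left(x,H \right)} = 1 + 2 H x$ ($r{\left(x,H \right)} = 2 x H + 1 = 2 H x + 1 = 1 + 2 H x$)
$U{\left(G \right)} = 25$ ($U{\left(G \right)} = \left(-2 - 3\right)^{2} = \left(-5\right)^{2} = 25$)
$\left(-115 + r{\left(11,-12 \right)}\right) U{\left(l{\left(4,-4 \right)} \right)} = \left(-115 + \left(1 + 2 \left(-12\right) 11\right)\right) 25 = \left(-115 + \left(1 - 264\right)\right) 25 = \left(-115 - 263\right) 25 = \left(-378\right) 25 = -9450$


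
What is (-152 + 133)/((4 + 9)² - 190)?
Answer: 19/21 ≈ 0.90476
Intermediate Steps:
(-152 + 133)/((4 + 9)² - 190) = -19/(13² - 190) = -19/(169 - 190) = -19/(-21) = -19*(-1/21) = 19/21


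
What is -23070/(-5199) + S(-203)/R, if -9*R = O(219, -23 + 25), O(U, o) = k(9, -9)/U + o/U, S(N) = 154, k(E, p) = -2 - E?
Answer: 58454848/1733 ≈ 33730.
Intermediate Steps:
O(U, o) = -11/U + o/U (O(U, o) = (-2 - 1*9)/U + o/U = (-2 - 9)/U + o/U = -11/U + o/U)
R = 1/219 (R = -(-11 + (-23 + 25))/(9*219) = -(-11 + 2)/1971 = -(-9)/1971 = -⅑*(-3/73) = 1/219 ≈ 0.0045662)
-23070/(-5199) + S(-203)/R = -23070/(-5199) + 154/(1/219) = -23070*(-1/5199) + 154*219 = 7690/1733 + 33726 = 58454848/1733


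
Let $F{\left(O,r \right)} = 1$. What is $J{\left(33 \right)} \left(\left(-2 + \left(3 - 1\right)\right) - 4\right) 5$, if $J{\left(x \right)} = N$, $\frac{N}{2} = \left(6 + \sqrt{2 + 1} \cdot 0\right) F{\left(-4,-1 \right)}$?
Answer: $-240$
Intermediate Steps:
$N = 12$ ($N = 2 \left(6 + \sqrt{2 + 1} \cdot 0\right) 1 = 2 \left(6 + \sqrt{3} \cdot 0\right) 1 = 2 \left(6 + 0\right) 1 = 2 \cdot 6 \cdot 1 = 2 \cdot 6 = 12$)
$J{\left(x \right)} = 12$
$J{\left(33 \right)} \left(\left(-2 + \left(3 - 1\right)\right) - 4\right) 5 = 12 \left(\left(-2 + \left(3 - 1\right)\right) - 4\right) 5 = 12 \left(\left(-2 + 2\right) - 4\right) 5 = 12 \left(0 - 4\right) 5 = 12 \left(\left(-4\right) 5\right) = 12 \left(-20\right) = -240$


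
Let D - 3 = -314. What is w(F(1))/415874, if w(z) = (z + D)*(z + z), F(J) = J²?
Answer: -310/207937 ≈ -0.0014908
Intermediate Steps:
D = -311 (D = 3 - 314 = -311)
w(z) = 2*z*(-311 + z) (w(z) = (z - 311)*(z + z) = (-311 + z)*(2*z) = 2*z*(-311 + z))
w(F(1))/415874 = (2*1²*(-311 + 1²))/415874 = (2*1*(-311 + 1))*(1/415874) = (2*1*(-310))*(1/415874) = -620*1/415874 = -310/207937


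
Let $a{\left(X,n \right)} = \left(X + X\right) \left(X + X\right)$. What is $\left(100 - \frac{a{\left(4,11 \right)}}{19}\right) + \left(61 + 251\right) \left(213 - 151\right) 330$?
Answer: $\frac{121288716}{19} \approx 6.3836 \cdot 10^{6}$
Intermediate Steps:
$a{\left(X,n \right)} = 4 X^{2}$ ($a{\left(X,n \right)} = 2 X 2 X = 4 X^{2}$)
$\left(100 - \frac{a{\left(4,11 \right)}}{19}\right) + \left(61 + 251\right) \left(213 - 151\right) 330 = \left(100 - \frac{4 \cdot 4^{2}}{19}\right) + \left(61 + 251\right) \left(213 - 151\right) 330 = \left(100 - 4 \cdot 16 \cdot \frac{1}{19}\right) + 312 \cdot 62 \cdot 330 = \left(100 - 64 \cdot \frac{1}{19}\right) + 19344 \cdot 330 = \left(100 - \frac{64}{19}\right) + 6383520 = \frac{1836}{19} + 6383520 = \frac{121288716}{19}$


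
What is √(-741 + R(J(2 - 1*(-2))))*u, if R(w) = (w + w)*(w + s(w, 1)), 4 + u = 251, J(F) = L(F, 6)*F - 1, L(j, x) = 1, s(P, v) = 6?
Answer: 247*I*√687 ≈ 6474.0*I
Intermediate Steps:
J(F) = -1 + F (J(F) = 1*F - 1 = F - 1 = -1 + F)
u = 247 (u = -4 + 251 = 247)
R(w) = 2*w*(6 + w) (R(w) = (w + w)*(w + 6) = (2*w)*(6 + w) = 2*w*(6 + w))
√(-741 + R(J(2 - 1*(-2))))*u = √(-741 + 2*(-1 + (2 - 1*(-2)))*(6 + (-1 + (2 - 1*(-2)))))*247 = √(-741 + 2*(-1 + (2 + 2))*(6 + (-1 + (2 + 2))))*247 = √(-741 + 2*(-1 + 4)*(6 + (-1 + 4)))*247 = √(-741 + 2*3*(6 + 3))*247 = √(-741 + 2*3*9)*247 = √(-741 + 54)*247 = √(-687)*247 = (I*√687)*247 = 247*I*√687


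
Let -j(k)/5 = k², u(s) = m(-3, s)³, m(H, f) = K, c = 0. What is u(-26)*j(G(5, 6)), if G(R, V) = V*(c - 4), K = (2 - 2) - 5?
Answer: 360000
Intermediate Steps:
K = -5 (K = 0 - 5 = -5)
m(H, f) = -5
G(R, V) = -4*V (G(R, V) = V*(0 - 4) = V*(-4) = -4*V)
u(s) = -125 (u(s) = (-5)³ = -125)
j(k) = -5*k²
u(-26)*j(G(5, 6)) = -(-625)*(-4*6)² = -(-625)*(-24)² = -(-625)*576 = -125*(-2880) = 360000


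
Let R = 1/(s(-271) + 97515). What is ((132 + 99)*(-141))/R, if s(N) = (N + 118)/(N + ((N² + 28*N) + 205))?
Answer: -69650034333264/21929 ≈ -3.1762e+9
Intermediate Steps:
s(N) = (118 + N)/(205 + N² + 29*N) (s(N) = (118 + N)/(N + (205 + N² + 28*N)) = (118 + N)/(205 + N² + 29*N))
R = 21929/2138406384 (R = 1/((118 - 271)/(205 + (-271)² + 29*(-271)) + 97515) = 1/(-153/(205 + 73441 - 7859) + 97515) = 1/(-153/65787 + 97515) = 1/((1/65787)*(-153) + 97515) = 1/(-51/21929 + 97515) = 1/(2138406384/21929) = 21929/2138406384 ≈ 1.0255e-5)
((132 + 99)*(-141))/R = ((132 + 99)*(-141))/(21929/2138406384) = (231*(-141))*(2138406384/21929) = -32571*2138406384/21929 = -69650034333264/21929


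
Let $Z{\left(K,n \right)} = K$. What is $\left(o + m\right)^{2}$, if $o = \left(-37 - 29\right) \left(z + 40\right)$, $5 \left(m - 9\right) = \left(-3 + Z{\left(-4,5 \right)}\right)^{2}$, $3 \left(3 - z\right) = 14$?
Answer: $\frac{157653136}{25} \approx 6.3061 \cdot 10^{6}$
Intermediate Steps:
$z = - \frac{5}{3}$ ($z = 3 - \frac{14}{3} = - \frac{5}{3} \approx -1.6667$)
$m = \frac{94}{5}$ ($m = 9 + \frac{\left(-3 - 4\right)^{2}}{5} = 9 + \frac{\left(-7\right)^{2}}{5} = 9 + \frac{1}{5} \cdot 49 = 9 + \frac{49}{5} = \frac{94}{5} \approx 18.8$)
$o = -2530$ ($o = \left(-37 - 29\right) \left(- \frac{5}{3} + 40\right) = \left(-66\right) \frac{115}{3} = -2530$)
$\left(o + m\right)^{2} = \left(-2530 + \frac{94}{5}\right)^{2} = \left(- \frac{12556}{5}\right)^{2} = \frac{157653136}{25}$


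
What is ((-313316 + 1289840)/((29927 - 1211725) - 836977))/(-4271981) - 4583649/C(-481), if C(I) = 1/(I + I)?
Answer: 12676004980178916351158/2874722814425 ≈ 4.4095e+9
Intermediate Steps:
C(I) = 1/(2*I)
((-313316 + 1289840)/((29927 - 1211725) - 836977))/(-4271981) - 4583649/C(-481) = ((-313316 + 1289840)/((29927 - 1211725) - 836977))/(-4271981) - 4583649/((½)/(-481)) = (976524/(-1181798 - 836977))*(-1/4271981) - 4583649/((½)*(-1/481)) = (976524/(-2018775))*(-1/4271981) - 4583649/(-1/962) = (976524*(-1/2018775))*(-1/4271981) - 4583649*(-962) = -325508/672925*(-1/4271981) + 4409470338 = 325508/2874722814425 + 4409470338 = 12676004980178916351158/2874722814425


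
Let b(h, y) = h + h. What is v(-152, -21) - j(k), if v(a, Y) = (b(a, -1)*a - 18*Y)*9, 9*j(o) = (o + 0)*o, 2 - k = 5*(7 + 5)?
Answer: 3770102/9 ≈ 4.1890e+5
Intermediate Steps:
b(h, y) = 2*h
k = -58 (k = 2 - 5*(7 + 5) = 2 - 5*12 = 2 - 1*60 = 2 - 60 = -58)
j(o) = o**2/9 (j(o) = ((o + 0)*o)/9 = (o*o)/9 = o**2/9)
v(a, Y) = -162*Y + 18*a**2 (v(a, Y) = ((2*a)*a - 18*Y)*9 = (2*a**2 - 18*Y)*9 = (-18*Y + 2*a**2)*9 = -162*Y + 18*a**2)
v(-152, -21) - j(k) = (-162*(-21) + 18*(-152)**2) - (-58)**2/9 = (3402 + 18*23104) - 3364/9 = (3402 + 415872) - 1*3364/9 = 419274 - 3364/9 = 3770102/9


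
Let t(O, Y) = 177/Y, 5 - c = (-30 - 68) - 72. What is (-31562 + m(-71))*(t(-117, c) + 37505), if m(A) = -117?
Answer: -207926763808/175 ≈ -1.1882e+9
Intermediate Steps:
c = 175 (c = 5 - ((-30 - 68) - 72) = 5 - (-98 - 72) = 5 - 1*(-170) = 5 + 170 = 175)
(-31562 + m(-71))*(t(-117, c) + 37505) = (-31562 - 117)*(177/175 + 37505) = -31679*(177*(1/175) + 37505) = -31679*(177/175 + 37505) = -31679*6563552/175 = -207926763808/175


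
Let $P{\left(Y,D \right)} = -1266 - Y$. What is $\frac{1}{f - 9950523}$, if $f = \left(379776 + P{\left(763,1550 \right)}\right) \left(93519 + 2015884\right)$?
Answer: $\frac{1}{796810704518} \approx 1.255 \cdot 10^{-12}$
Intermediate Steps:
$f = 796820655041$ ($f = \left(379776 - 2029\right) \left(93519 + 2015884\right) = \left(379776 - 2029\right) 2109403 = 377747 \cdot 2109403 = 796820655041$)
$\frac{1}{f - 9950523} = \frac{1}{796820655041 - 9950523} = \frac{1}{796810704518}$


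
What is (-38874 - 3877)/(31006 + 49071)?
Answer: -42751/80077 ≈ -0.53387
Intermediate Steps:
(-38874 - 3877)/(31006 + 49071) = -42751/80077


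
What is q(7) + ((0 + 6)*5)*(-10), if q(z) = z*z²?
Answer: 43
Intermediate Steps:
q(z) = z³
q(7) + ((0 + 6)*5)*(-10) = 7³ + ((0 + 6)*5)*(-10) = 343 + (6*5)*(-10) = 343 + 30*(-10) = 343 - 300 = 43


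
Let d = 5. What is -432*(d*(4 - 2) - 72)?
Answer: 26784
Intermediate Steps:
-432*(d*(4 - 2) - 72) = -432*(5*(4 - 2) - 72) = -432*(5*2 - 72) = -432*(10 - 72) = -432*(-62) = 26784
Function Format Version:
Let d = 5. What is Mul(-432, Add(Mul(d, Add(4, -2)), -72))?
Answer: 26784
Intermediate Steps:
Mul(-432, Add(Mul(d, Add(4, -2)), -72)) = Mul(-432, Add(Mul(5, Add(4, -2)), -72)) = Mul(-432, Add(Mul(5, 2), -72)) = Mul(-432, Add(10, -72)) = Mul(-432, -62) = 26784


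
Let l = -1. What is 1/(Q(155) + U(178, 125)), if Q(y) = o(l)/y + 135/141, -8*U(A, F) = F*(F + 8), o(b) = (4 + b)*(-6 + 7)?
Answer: -58280/121056197 ≈ -0.00048143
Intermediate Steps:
o(b) = 4 + b (o(b) = (4 + b)*1 = 4 + b)
U(A, F) = -F*(8 + F)/8 (U(A, F) = -F*(F + 8)/8 = -F*(8 + F)/8)
Q(y) = 45/47 + 3/y (Q(y) = (4 - 1)/y + 135/141 = 3/y + 135*(1/141) = 3/y + 45/47 = 45/47 + 3/y)
1/(Q(155) + U(178, 125)) = 1/((45/47 + 3/155) - ⅛*125*(8 + 125)) = 1/((45/47 + 3*(1/155)) - ⅛*125*133) = 1/((45/47 + 3/155) - 16625/8) = 1/(7116/7285 - 16625/8) = 1/(-121056197/58280) = -58280/121056197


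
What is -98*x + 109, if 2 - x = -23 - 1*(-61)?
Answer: 3637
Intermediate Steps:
x = -36 (x = 2 - (-23 - 1*(-61)) = 2 - (-23 + 61) = 2 - 1*38 = 2 - 38 = -36)
-98*x + 109 = -98*(-36) + 109 = 3528 + 109 = 3637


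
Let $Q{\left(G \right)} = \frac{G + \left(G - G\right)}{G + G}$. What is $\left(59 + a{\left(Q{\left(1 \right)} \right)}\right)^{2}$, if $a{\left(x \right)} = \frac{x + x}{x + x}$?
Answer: $3600$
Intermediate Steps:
$Q{\left(G \right)} = \frac{1}{2}$ ($Q{\left(G \right)} = \frac{G + 0}{2 G} = G \frac{1}{2 G} = \frac{1}{2}$)
$a{\left(x \right)} = 1$ ($a{\left(x \right)} = \frac{2 x}{2 x} = 2 x \frac{1}{2 x} = 1$)
$\left(59 + a{\left(Q{\left(1 \right)} \right)}\right)^{2} = \left(59 + 1\right)^{2} = 60^{2} = 3600$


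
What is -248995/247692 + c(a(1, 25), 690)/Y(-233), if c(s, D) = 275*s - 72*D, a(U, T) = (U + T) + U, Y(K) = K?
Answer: 10408209625/57712236 ≈ 180.35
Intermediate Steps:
a(U, T) = T + 2*U (a(U, T) = (T + U) + U = T + 2*U)
c(s, D) = -72*D + 275*s
-248995/247692 + c(a(1, 25), 690)/Y(-233) = -248995/247692 + (-72*690 + 275*(25 + 2*1))/(-233) = -248995*1/247692 + (-49680 + 275*(25 + 2))*(-1/233) = -248995/247692 + (-49680 + 275*27)*(-1/233) = -248995/247692 + (-49680 + 7425)*(-1/233) = -248995/247692 - 42255*(-1/233) = -248995/247692 + 42255/233 = 10408209625/57712236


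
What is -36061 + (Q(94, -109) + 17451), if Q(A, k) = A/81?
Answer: -1507316/81 ≈ -18609.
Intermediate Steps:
Q(A, k) = A/81 (Q(A, k) = A*(1/81) = A/81)
-36061 + (Q(94, -109) + 17451) = -36061 + ((1/81)*94 + 17451) = -36061 + (94/81 + 17451) = -36061 + 1413625/81 = -1507316/81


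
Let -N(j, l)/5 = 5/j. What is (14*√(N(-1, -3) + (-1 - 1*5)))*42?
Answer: 588*√19 ≈ 2563.0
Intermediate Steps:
N(j, l) = -25/j
(14*√(N(-1, -3) + (-1 - 1*5)))*42 = (14*√(-25/(-1) + (-1 - 1*5)))*42 = (14*√(-25*(-1) + (-1 - 5)))*42 = (14*√(25 - 6))*42 = (14*√19)*42 = 588*√19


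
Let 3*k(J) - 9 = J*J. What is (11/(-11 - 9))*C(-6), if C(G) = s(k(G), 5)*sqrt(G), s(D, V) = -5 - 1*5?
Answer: 11*I*sqrt(6)/2 ≈ 13.472*I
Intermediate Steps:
k(J) = 3 + J**2/3 (k(J) = 3 + (J*J)/3 = 3 + J**2/3)
s(D, V) = -10 (s(D, V) = -5 - 5 = -10)
C(G) = -10*sqrt(G)
(11/(-11 - 9))*C(-6) = (11/(-11 - 9))*(-10*I*sqrt(6)) = (11/(-20))*(-10*I*sqrt(6)) = (-1/20*11)*(-10*I*sqrt(6)) = -(-11)*I*sqrt(6)/2 = 11*I*sqrt(6)/2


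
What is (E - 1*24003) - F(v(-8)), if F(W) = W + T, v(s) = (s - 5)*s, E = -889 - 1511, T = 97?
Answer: -26604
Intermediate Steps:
E = -2400
v(s) = s*(-5 + s) (v(s) = (-5 + s)*s = s*(-5 + s))
F(W) = 97 + W (F(W) = W + 97 = 97 + W)
(E - 1*24003) - F(v(-8)) = (-2400 - 1*24003) - (97 - 8*(-5 - 8)) = (-2400 - 24003) - (97 - 8*(-13)) = -26403 - (97 + 104) = -26403 - 1*201 = -26403 - 201 = -26604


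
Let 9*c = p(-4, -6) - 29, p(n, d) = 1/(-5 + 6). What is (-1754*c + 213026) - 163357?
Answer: 496133/9 ≈ 55126.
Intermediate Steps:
p(n, d) = 1 (p(n, d) = 1/1 = 1)
c = -28/9 (c = (1 - 29)/9 = (1/9)*(-28) = -28/9 ≈ -3.1111)
(-1754*c + 213026) - 163357 = (-1754*(-28/9) + 213026) - 163357 = (49112/9 + 213026) - 163357 = 1966346/9 - 163357 = 496133/9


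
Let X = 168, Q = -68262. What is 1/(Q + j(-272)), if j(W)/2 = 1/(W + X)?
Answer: -52/3549625 ≈ -1.4649e-5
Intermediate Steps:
j(W) = 2/(168 + W) (j(W) = 2/(W + 168) = 2/(168 + W))
1/(Q + j(-272)) = 1/(-68262 + 2/(168 - 272)) = 1/(-68262 + 2/(-104)) = 1/(-68262 + 2*(-1/104)) = 1/(-68262 - 1/52) = 1/(-3549625/52) = -52/3549625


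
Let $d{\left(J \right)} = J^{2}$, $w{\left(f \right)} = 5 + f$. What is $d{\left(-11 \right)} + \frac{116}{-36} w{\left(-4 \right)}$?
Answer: $\frac{1060}{9} \approx 117.78$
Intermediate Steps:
$d{\left(-11 \right)} + \frac{116}{-36} w{\left(-4 \right)} = \left(-11\right)^{2} + \frac{116}{-36} \left(5 - 4\right) = 121 + 116 \left(- \frac{1}{36}\right) 1 = 121 - \frac{29}{9} = \frac{1060}{9}$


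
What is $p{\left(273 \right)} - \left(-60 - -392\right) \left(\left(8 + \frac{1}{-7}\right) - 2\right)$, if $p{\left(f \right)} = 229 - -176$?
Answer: $- \frac{10777}{7} \approx -1539.6$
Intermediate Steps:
$p{\left(f \right)} = 405$ ($p{\left(f \right)} = 229 + 176 = 405$)
$p{\left(273 \right)} - \left(-60 - -392\right) \left(\left(8 + \frac{1}{-7}\right) - 2\right) = 405 - \left(-60 - -392\right) \left(\left(8 + \frac{1}{-7}\right) - 2\right) = 405 - \left(-60 + 392\right) \left(\left(8 - \frac{1}{7}\right) - 2\right) = 405 - 332 \left(\frac{55}{7} - 2\right) = 405 - 332 \cdot \frac{41}{7} = 405 - \frac{13612}{7} = - \frac{10777}{7}$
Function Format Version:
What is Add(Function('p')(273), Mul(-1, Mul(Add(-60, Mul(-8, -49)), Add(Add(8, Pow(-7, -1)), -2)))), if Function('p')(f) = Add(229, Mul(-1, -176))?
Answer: Rational(-10777, 7) ≈ -1539.6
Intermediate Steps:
Function('p')(f) = 405 (Function('p')(f) = Add(229, 176) = 405)
Add(Function('p')(273), Mul(-1, Mul(Add(-60, Mul(-8, -49)), Add(Add(8, Pow(-7, -1)), -2)))) = Add(405, Mul(-1, Mul(Add(-60, Mul(-8, -49)), Add(Add(8, Pow(-7, -1)), -2)))) = Add(405, Mul(-1, Mul(Add(-60, 392), Add(Add(8, Rational(-1, 7)), -2)))) = Add(405, Mul(-1, Mul(332, Add(Rational(55, 7), -2)))) = Add(405, Mul(-1, Mul(332, Rational(41, 7)))) = Add(405, Mul(-1, Rational(13612, 7))) = Add(405, Rational(-13612, 7)) = Rational(-10777, 7)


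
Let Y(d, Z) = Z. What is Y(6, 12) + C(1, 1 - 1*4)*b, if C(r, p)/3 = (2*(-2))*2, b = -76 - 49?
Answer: 3012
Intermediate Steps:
b = -125
C(r, p) = -24 (C(r, p) = 3*((2*(-2))*2) = 3*(-4*2) = 3*(-8) = -24)
Y(6, 12) + C(1, 1 - 1*4)*b = 12 - 24*(-125) = 12 + 3000 = 3012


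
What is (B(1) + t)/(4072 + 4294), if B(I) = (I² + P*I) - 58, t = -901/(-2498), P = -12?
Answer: -171461/20898268 ≈ -0.0082045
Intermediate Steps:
t = 901/2498 (t = -901*(-1/2498) = 901/2498 ≈ 0.36069)
B(I) = -58 + I² - 12*I (B(I) = (I² - 12*I) - 58 = -58 + I² - 12*I)
(B(1) + t)/(4072 + 4294) = ((-58 + 1² - 12*1) + 901/2498)/(4072 + 4294) = ((-58 + 1 - 12) + 901/2498)/8366 = (-69 + 901/2498)*(1/8366) = -171461/2498*1/8366 = -171461/20898268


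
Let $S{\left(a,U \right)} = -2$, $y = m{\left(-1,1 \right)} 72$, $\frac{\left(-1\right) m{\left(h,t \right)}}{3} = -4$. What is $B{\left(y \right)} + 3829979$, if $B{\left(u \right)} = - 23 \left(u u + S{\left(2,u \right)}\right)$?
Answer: $-13339383$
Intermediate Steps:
$m{\left(h,t \right)} = 12$ ($m{\left(h,t \right)} = \left(-3\right) \left(-4\right) = 12$)
$y = 864$ ($y = 12 \cdot 72 = 864$)
$B{\left(u \right)} = 46 - 23 u^{2}$ ($B{\left(u \right)} = - 23 \left(u u - 2\right) = - 23 \left(u^{2} - 2\right) = - 23 \left(-2 + u^{2}\right) = 46 - 23 u^{2}$)
$B{\left(y \right)} + 3829979 = \left(46 - 23 \cdot 864^{2}\right) + 3829979 = \left(46 - 17169408\right) + 3829979 = -17169362 + 3829979 = -13339383$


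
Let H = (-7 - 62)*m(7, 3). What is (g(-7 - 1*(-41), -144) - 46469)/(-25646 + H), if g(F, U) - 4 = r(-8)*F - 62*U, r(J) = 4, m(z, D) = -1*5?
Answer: 37401/25301 ≈ 1.4782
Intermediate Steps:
m(z, D) = -5
H = 345 (H = (-7 - 62)*(-5) = -69*(-5) = 345)
g(F, U) = 4 - 62*U + 4*F (g(F, U) = 4 + (4*F - 62*U) = 4 + (-62*U + 4*F) = 4 - 62*U + 4*F)
(g(-7 - 1*(-41), -144) - 46469)/(-25646 + H) = ((4 - 62*(-144) + 4*(-7 - 1*(-41))) - 46469)/(-25646 + 345) = ((4 + 8928 + 4*(-7 + 41)) - 46469)/(-25301) = ((4 + 8928 + 4*34) - 46469)*(-1/25301) = ((4 + 8928 + 136) - 46469)*(-1/25301) = (9068 - 46469)*(-1/25301) = -37401*(-1/25301) = 37401/25301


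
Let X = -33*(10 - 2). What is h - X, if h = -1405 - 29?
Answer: -1170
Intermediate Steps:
X = -264 (X = -33*8 = -264)
h = -1434
h - X = -1434 - 1*(-264) = -1434 + 264 = -1170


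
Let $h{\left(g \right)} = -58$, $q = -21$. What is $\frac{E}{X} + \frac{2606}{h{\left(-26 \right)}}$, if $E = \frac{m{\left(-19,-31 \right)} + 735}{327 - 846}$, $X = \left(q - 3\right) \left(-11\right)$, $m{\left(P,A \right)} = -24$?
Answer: $- \frac{19839163}{441496} \approx -44.936$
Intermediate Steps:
$X = 264$ ($X = \left(-21 - 3\right) \left(-11\right) = \left(-24\right) \left(-11\right) = 264$)
$E = - \frac{237}{173}$ ($E = \frac{-24 + 735}{327 - 846} = \frac{711}{-519} = 711 \left(- \frac{1}{519}\right) = - \frac{237}{173} \approx -1.3699$)
$\frac{E}{X} + \frac{2606}{h{\left(-26 \right)}} = - \frac{237}{173 \cdot 264} + \frac{2606}{-58} = \left(- \frac{237}{173}\right) \frac{1}{264} + 2606 \left(- \frac{1}{58}\right) = - \frac{79}{15224} - \frac{1303}{29} = - \frac{19839163}{441496}$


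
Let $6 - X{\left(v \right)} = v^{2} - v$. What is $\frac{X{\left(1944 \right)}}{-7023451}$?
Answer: $\frac{3777186}{7023451} \approx 0.5378$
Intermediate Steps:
$X{\left(v \right)} = 6 + v - v^{2}$ ($X{\left(v \right)} = 6 - \left(v^{2} - v\right) = 6 + v - v^{2}$)
$\frac{X{\left(1944 \right)}}{-7023451} = \frac{6 + 1944 - 1944^{2}}{-7023451} = \left(6 + 1944 - 3779136\right) \left(- \frac{1}{7023451}\right) = \left(-3777186\right) \left(- \frac{1}{7023451}\right) = \frac{3777186}{7023451}$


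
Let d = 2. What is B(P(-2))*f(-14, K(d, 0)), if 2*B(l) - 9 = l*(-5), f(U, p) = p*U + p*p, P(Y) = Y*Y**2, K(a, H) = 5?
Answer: -2205/2 ≈ -1102.5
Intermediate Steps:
P(Y) = Y**3
f(U, p) = p**2 + U*p (f(U, p) = U*p + p**2 = p**2 + U*p)
B(l) = 9/2 - 5*l/2 (B(l) = 9/2 + (l*(-5))/2 = 9/2 + (-5*l)/2 = 9/2 - 5*l/2)
B(P(-2))*f(-14, K(d, 0)) = (9/2 - 5/2*(-2)**3)*(5*(-14 + 5)) = (9/2 - 5/2*(-8))*(5*(-9)) = (9/2 + 20)*(-45) = (49/2)*(-45) = -2205/2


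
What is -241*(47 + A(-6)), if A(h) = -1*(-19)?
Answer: -15906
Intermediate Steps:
A(h) = 19
-241*(47 + A(-6)) = -241*(47 + 19) = -241*66 = -15906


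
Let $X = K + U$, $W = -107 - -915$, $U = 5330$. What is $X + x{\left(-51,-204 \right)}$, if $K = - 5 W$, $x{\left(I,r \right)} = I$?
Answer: $1239$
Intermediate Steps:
$W = 808$ ($W = -107 + 915 = 808$)
$K = -4040$ ($K = \left(-5\right) 808 = -4040$)
$X = 1290$ ($X = -4040 + 5330 = 1290$)
$X + x{\left(-51,-204 \right)} = 1290 - 51 = 1239$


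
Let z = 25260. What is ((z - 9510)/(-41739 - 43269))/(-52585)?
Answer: 75/21286408 ≈ 3.5234e-6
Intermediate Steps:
((z - 9510)/(-41739 - 43269))/(-52585) = ((25260 - 9510)/(-41739 - 43269))/(-52585) = (15750/(-85008))*(-1/52585) = (15750*(-1/85008))*(-1/52585) = -375/2024*(-1/52585) = 75/21286408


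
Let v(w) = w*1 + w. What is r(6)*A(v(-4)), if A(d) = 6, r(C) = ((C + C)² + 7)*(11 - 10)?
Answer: 906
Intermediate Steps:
v(w) = 2*w (v(w) = w + w = 2*w)
r(C) = 7 + 4*C² (r(C) = ((2*C)² + 7)*1 = (4*C² + 7)*1 = (7 + 4*C²)*1 = 7 + 4*C²)
r(6)*A(v(-4)) = (7 + 4*6²)*6 = (7 + 4*36)*6 = (7 + 144)*6 = 151*6 = 906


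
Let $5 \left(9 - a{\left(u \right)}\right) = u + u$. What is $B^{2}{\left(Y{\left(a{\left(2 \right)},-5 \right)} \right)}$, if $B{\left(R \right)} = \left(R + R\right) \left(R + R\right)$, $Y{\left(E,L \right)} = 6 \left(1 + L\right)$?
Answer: $5308416$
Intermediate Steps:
$a{\left(u \right)} = 9 - \frac{2 u}{5}$ ($a{\left(u \right)} = 9 - \frac{u + u}{5} = 9 - \frac{2 u}{5}$)
$Y{\left(E,L \right)} = 6 + 6 L$
$B{\left(R \right)} = 4 R^{2}$ ($B{\left(R \right)} = 2 R 2 R = 4 R^{2}$)
$B^{2}{\left(Y{\left(a{\left(2 \right)},-5 \right)} \right)} = \left(4 \left(6 + 6 \left(-5\right)\right)^{2}\right)^{2} = \left(4 \left(6 - 30\right)^{2}\right)^{2} = \left(4 \left(-24\right)^{2}\right)^{2} = \left(4 \cdot 576\right)^{2} = 2304^{2} = 5308416$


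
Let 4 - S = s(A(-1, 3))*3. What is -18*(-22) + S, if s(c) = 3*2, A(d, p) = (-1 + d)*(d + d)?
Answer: 382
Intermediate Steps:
A(d, p) = 2*d*(-1 + d) (A(d, p) = (-1 + d)*(2*d) = 2*d*(-1 + d))
s(c) = 6
S = -14 (S = 4 - 6*3 = 4 - 1*18 = 4 - 18 = -14)
-18*(-22) + S = -18*(-22) - 14 = 396 - 14 = 382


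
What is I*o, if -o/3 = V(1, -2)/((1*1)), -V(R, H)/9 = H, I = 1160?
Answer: -62640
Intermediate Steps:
V(R, H) = -9*H
o = -54 (o = -3*(-9*(-2))/(1*1) = -54/1 = -54 ≈ -54.000)
I*o = 1160*(-54) = -62640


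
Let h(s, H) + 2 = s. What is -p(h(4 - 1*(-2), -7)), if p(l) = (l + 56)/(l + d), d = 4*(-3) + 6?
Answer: 30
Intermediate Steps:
h(s, H) = -2 + s
d = -6 (d = -12 + 6 = -6)
p(l) = (56 + l)/(-6 + l) (p(l) = (l + 56)/(l - 6) = (56 + l)/(-6 + l))
-p(h(4 - 1*(-2), -7)) = -(56 + (-2 + (4 - 1*(-2))))/(-6 + (-2 + (4 - 1*(-2)))) = -(56 + (-2 + (4 + 2)))/(-6 + (-2 + (4 + 2))) = -(56 + (-2 + 6))/(-6 + (-2 + 6)) = -(56 + 4)/(-6 + 4) = -60/(-2) = -(-1)*60/2 = -1*(-30) = 30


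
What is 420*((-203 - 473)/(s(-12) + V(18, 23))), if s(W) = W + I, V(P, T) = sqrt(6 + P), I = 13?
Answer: 283920/23 - 567840*sqrt(6)/23 ≈ -48130.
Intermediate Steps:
s(W) = 13 + W (s(W) = W + 13 = 13 + W)
420*((-203 - 473)/(s(-12) + V(18, 23))) = 420*((-203 - 473)/((13 - 12) + sqrt(6 + 18))) = 420*(-676/(1 + sqrt(24))) = 420*(-676/(1 + 2*sqrt(6))) = -283920/(1 + 2*sqrt(6))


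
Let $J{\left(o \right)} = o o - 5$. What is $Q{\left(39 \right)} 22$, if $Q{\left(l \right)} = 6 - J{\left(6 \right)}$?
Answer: $-550$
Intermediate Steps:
$J{\left(o \right)} = -5 + o^{2}$ ($J{\left(o \right)} = o^{2} - 5 = -5 + o^{2}$)
$Q{\left(l \right)} = -25$ ($Q{\left(l \right)} = 6 - \left(-5 + 6^{2}\right) = 6 - \left(-5 + 36\right) = 6 - 31 = -25$)
$Q{\left(39 \right)} 22 = \left(-25\right) 22 = -550$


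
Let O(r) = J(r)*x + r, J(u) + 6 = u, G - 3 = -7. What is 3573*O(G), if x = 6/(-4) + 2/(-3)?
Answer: 63123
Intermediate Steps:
G = -4 (G = 3 - 7 = -4)
J(u) = -6 + u
x = -13/6 (x = 6*(-¼) + 2*(-⅓) = -3/2 - ⅔ = -13/6 ≈ -2.1667)
O(r) = 13 - 7*r/6 (O(r) = (-6 + r)*(-13/6) + r = (13 - 13*r/6) + r = 13 - 7*r/6)
3573*O(G) = 3573*(13 - 7/6*(-4)) = 3573*(13 + 14/3) = 3573*(53/3) = 63123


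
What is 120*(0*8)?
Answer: 0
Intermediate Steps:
120*(0*8) = 120*0 = 0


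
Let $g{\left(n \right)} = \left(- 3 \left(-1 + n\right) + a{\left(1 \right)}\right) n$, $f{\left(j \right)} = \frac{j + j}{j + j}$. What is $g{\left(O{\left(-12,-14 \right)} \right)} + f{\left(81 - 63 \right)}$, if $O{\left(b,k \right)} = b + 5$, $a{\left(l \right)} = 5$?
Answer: $-202$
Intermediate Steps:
$f{\left(j \right)} = 1$ ($f{\left(j \right)} = \frac{2 j}{2 j} = 2 j \frac{1}{2 j} = 1$)
$O{\left(b,k \right)} = 5 + b$
$g{\left(n \right)} = n \left(8 - 3 n\right)$ ($g{\left(n \right)} = \left(- 3 \left(-1 + n\right) + 5\right) n = \left(\left(3 - 3 n\right) + 5\right) n = \left(8 - 3 n\right) n = n \left(8 - 3 n\right)$)
$g{\left(O{\left(-12,-14 \right)} \right)} + f{\left(81 - 63 \right)} = \left(5 - 12\right) \left(8 - 3 \left(5 - 12\right)\right) + 1 = - 7 \left(8 - -21\right) + 1 = - 7 \left(8 + 21\right) + 1 = \left(-7\right) 29 + 1 = -203 + 1 = -202$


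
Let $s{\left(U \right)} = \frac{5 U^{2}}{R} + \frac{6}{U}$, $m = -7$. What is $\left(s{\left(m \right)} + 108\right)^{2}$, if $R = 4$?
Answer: $\frac{22231225}{784} \approx 28356.0$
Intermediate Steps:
$s{\left(U \right)} = \frac{6}{U} + \frac{5 U^{2}}{4}$ ($s{\left(U \right)} = \frac{5 U^{2}}{4} + \frac{6}{U} = \frac{6}{U} + \frac{5 U^{2}}{4}$)
$\left(s{\left(m \right)} + 108\right)^{2} = \left(\frac{24 + 5 \left(-7\right)^{3}}{4 \left(-7\right)} + 108\right)^{2} = \left(\frac{1}{4} \left(- \frac{1}{7}\right) \left(24 + 5 \left(-343\right)\right) + 108\right)^{2} = \left(\frac{1}{4} \left(- \frac{1}{7}\right) \left(24 - 1715\right) + 108\right)^{2} = \left(\frac{1}{4} \left(- \frac{1}{7}\right) \left(-1691\right) + 108\right)^{2} = \left(\frac{1691}{28} + 108\right)^{2} = \left(\frac{4715}{28}\right)^{2} = \frac{22231225}{784}$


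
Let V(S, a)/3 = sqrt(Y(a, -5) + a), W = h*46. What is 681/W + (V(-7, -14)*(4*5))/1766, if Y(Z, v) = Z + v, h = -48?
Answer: -227/736 + 30*I*sqrt(33)/883 ≈ -0.30842 + 0.19517*I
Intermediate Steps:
W = -2208 (W = -48*46 = -2208)
V(S, a) = 3*sqrt(-5 + 2*a) (V(S, a) = 3*sqrt((a - 5) + a) = 3*sqrt((-5 + a) + a) = 3*sqrt(-5 + 2*a))
681/W + (V(-7, -14)*(4*5))/1766 = 681/(-2208) + ((3*sqrt(-5 + 2*(-14)))*(4*5))/1766 = 681*(-1/2208) + ((3*sqrt(-5 - 28))*20)*(1/1766) = -227/736 + ((3*sqrt(-33))*20)*(1/1766) = -227/736 + ((3*(I*sqrt(33)))*20)*(1/1766) = -227/736 + ((3*I*sqrt(33))*20)*(1/1766) = -227/736 + (60*I*sqrt(33))*(1/1766) = -227/736 + 30*I*sqrt(33)/883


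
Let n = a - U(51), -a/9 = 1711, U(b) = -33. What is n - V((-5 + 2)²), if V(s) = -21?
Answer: -15345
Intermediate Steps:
a = -15399 (a = -9*1711 = -15399)
n = -15366 (n = -15399 - 1*(-33) = -15399 + 33 = -15366)
n - V((-5 + 2)²) = -15366 - 1*(-21) = -15366 + 21 = -15345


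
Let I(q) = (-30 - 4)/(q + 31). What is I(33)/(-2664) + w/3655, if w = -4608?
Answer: -392760649/311581440 ≈ -1.2605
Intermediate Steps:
I(q) = -34/(31 + q)
I(33)/(-2664) + w/3655 = -34/(31 + 33)/(-2664) - 4608/3655 = -34/64*(-1/2664) - 4608*1/3655 = -34*1/64*(-1/2664) - 4608/3655 = -17/32*(-1/2664) - 4608/3655 = 17/85248 - 4608/3655 = -392760649/311581440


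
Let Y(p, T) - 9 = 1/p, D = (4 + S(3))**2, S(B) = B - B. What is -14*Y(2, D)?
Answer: -133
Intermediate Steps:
S(B) = 0
D = 16 (D = (4 + 0)**2 = 4**2 = 16)
Y(p, T) = 9 + 1/p
-14*Y(2, D) = -14*(9 + 1/2) = -14*19/2 = -133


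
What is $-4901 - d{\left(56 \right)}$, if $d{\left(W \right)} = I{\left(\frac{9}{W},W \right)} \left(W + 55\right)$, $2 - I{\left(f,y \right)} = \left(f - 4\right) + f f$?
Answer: $- \frac{17393177}{3136} \approx -5546.3$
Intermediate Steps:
$I{\left(f,y \right)} = 6 - f - f^{2}$ ($I{\left(f,y \right)} = 2 - \left(\left(f - 4\right) + f f\right) = 2 - \left(\left(f - 4\right) + f^{2}\right) = 2 - \left(\left(-4 + f\right) + f^{2}\right) = 2 - \left(-4 + f + f^{2}\right) = 6 - f - f^{2}$)
$d{\left(W \right)} = \left(55 + W\right) \left(6 - \frac{81}{W^{2}} - \frac{9}{W}\right)$ ($d{\left(W \right)} = \left(6 - \frac{9}{W} - \left(\frac{9}{W}\right)^{2}\right) \left(W + 55\right) = \left(6 - \frac{9}{W} - \frac{81}{W^{2}}\right) \left(55 + W\right) = \left(6 - \frac{81}{W^{2}} - \frac{9}{W}\right) \left(55 + W\right) = \left(55 + W\right) \left(6 - \frac{81}{W^{2}} - \frac{9}{W}\right)$)
$-4901 - d{\left(56 \right)} = -4901 - \left(321 - \frac{4455}{3136} - \frac{576}{56} + 6 \cdot 56\right) = -4901 - \left(321 - \frac{4455}{3136} - \frac{72}{7} + 336\right) = -4901 - \frac{2023641}{3136} = - \frac{17393177}{3136}$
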